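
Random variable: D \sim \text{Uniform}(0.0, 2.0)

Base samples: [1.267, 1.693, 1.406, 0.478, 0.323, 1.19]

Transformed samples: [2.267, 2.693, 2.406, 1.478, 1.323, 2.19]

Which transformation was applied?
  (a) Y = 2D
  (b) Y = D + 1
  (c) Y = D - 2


Checking option (b) Y = D + 1:
  D = 1.267 -> Y = 2.267 ✓
  D = 1.693 -> Y = 2.693 ✓
  D = 1.406 -> Y = 2.406 ✓
All samples match this transformation.

(b) D + 1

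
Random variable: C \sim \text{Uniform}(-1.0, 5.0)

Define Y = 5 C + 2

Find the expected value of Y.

For Y = 5C + 2:
E[Y] = 5 * E[C] + 2
E[C] = (-1 + 5)/2 = 2
E[Y] = 5 * 2 + 2 = 12

12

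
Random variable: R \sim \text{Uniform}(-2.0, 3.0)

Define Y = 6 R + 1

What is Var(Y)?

For Y = aR + b: Var(Y) = a² * Var(R)
Var(R) = (3 + 2)^2/12 = 2.0833333
Var(Y) = 6² * 2.0833333 = 36 * 2.0833333 = 75

75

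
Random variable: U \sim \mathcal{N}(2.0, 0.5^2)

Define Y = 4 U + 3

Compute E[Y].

For Y = 4U + 3:
E[Y] = 4 * E[U] + 3
E[U] = 2.0 = 2
E[Y] = 4 * 2 + 3 = 11

11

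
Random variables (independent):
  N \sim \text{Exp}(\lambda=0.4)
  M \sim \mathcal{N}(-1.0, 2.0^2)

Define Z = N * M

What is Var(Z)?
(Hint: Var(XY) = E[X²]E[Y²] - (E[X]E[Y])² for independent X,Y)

Var(XY) = E[X²]E[Y²] - (E[X]E[Y])²
E[N] = 2.5, Var(N) = 6.25
E[M] = -1, Var(M) = 4
E[N²] = 6.25 + 2.5² = 12.5
E[M²] = 4 + (-1)² = 5
Var(Z) = 12.5*5 - (2.5*(-1))²
= 62.5 - 6.25 = 56.25

56.25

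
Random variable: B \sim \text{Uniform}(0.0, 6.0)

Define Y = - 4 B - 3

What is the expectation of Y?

For Y = -4B - 3:
E[Y] = -4 * E[B] - 3
E[B] = (0 + 6)/2 = 3
E[Y] = -4 * 3 - 3 = -15

-15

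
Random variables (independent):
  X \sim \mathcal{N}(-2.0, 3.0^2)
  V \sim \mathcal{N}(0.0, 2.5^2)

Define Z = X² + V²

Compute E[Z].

E[Z] = E[X²] + E[V²]
E[X²] = Var(X) + E[X]² = 9 + 4 = 13
E[V²] = Var(V) + E[V]² = 6.25 + 0 = 6.25
E[Z] = 13 + 6.25 = 19.25

19.25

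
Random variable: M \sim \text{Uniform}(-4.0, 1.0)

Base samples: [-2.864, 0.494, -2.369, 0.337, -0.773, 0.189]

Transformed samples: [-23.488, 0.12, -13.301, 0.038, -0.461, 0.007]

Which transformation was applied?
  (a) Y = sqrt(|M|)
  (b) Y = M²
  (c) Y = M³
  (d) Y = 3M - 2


Checking option (c) Y = M³:
  M = -2.864 -> Y = -23.488 ✓
  M = 0.494 -> Y = 0.12 ✓
  M = -2.369 -> Y = -13.301 ✓
All samples match this transformation.

(c) M³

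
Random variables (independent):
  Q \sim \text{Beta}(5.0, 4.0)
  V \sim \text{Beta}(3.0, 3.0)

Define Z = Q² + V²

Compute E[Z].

E[Z] = E[Q²] + E[V²]
E[Q²] = Var(Q) + E[Q]² = 0.024691358 + 0.30864198 = 0.33333333
E[V²] = Var(V) + E[V]² = 0.035714286 + 0.25 = 0.28571429
E[Z] = 0.33333333 + 0.28571429 = 0.61904762

0.61904762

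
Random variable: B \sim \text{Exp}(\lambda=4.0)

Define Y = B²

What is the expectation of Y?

Using E[X²] = Var(X) + (E[X])²:
E[B] = 0.25
Var(B) = 1/4.0^2 = 0.0625
E[B²] = 0.0625 + 0.25² = 0.0625 + 0.0625 = 0.125

0.125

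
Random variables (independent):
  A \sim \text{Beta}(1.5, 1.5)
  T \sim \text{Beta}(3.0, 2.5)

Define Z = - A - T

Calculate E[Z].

E[Z] = -1*E[A] - 1*E[T]
E[A] = 0.5
E[T] = 0.54545455
E[Z] = -1*0.5 - 1*0.54545455 = -1.0454545

-1.0454545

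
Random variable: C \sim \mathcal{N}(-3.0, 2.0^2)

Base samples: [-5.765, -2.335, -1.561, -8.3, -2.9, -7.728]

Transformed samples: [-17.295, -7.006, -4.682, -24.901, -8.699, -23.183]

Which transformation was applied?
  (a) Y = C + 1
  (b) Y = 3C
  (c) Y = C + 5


Checking option (b) Y = 3C:
  C = -5.765 -> Y = -17.295 ✓
  C = -2.335 -> Y = -7.006 ✓
  C = -1.561 -> Y = -4.682 ✓
All samples match this transformation.

(b) 3C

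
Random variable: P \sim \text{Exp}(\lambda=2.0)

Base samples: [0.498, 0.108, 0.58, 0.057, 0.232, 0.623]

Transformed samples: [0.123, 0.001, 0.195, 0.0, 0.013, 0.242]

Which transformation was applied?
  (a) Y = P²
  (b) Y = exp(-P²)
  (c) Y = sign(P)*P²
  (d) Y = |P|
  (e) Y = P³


Checking option (e) Y = P³:
  P = 0.498 -> Y = 0.123 ✓
  P = 0.108 -> Y = 0.001 ✓
  P = 0.58 -> Y = 0.195 ✓
All samples match this transformation.

(e) P³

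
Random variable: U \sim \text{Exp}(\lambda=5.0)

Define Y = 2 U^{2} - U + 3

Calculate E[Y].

E[Y] = 2*E[U²] - 1*E[U] + 3
E[U] = 0.2
E[U²] = Var(U) + (E[U])² = 0.04 + 0.04 = 0.08
E[Y] = 2*0.08 - 1*0.2 + 3 = 2.96

2.96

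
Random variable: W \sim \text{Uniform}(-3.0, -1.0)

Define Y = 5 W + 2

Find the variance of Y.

For Y = aW + b: Var(Y) = a² * Var(W)
Var(W) = (-1 + 3)^2/12 = 0.33333333
Var(Y) = 5² * 0.33333333 = 25 * 0.33333333 = 8.3333333

8.3333333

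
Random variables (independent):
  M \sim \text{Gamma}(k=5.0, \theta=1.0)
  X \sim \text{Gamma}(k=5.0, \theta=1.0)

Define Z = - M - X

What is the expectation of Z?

E[Z] = -1*E[M] - 1*E[X]
E[M] = 5
E[X] = 5
E[Z] = -1*5 - 1*5 = -10

-10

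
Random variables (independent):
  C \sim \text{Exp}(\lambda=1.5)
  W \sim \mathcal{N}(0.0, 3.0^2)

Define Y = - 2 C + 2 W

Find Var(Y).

For independent RVs: Var(aX + bY) = a²Var(X) + b²Var(Y)
Var(C) = 0.44444444
Var(W) = 9
Var(Y) = (-2)²*0.44444444 + 2²*9
= 4*0.44444444 + 4*9 = 37.777778

37.777778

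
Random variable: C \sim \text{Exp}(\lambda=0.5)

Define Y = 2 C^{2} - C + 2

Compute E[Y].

E[Y] = 2*E[C²] - 1*E[C] + 2
E[C] = 2
E[C²] = Var(C) + (E[C])² = 4 + 4 = 8
E[Y] = 2*8 - 1*2 + 2 = 16

16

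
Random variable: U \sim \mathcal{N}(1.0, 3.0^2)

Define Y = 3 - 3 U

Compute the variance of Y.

For Y = aU + b: Var(Y) = a² * Var(U)
Var(U) = 3.0^2 = 9
Var(Y) = (-3)² * 9 = 9 * 9 = 81

81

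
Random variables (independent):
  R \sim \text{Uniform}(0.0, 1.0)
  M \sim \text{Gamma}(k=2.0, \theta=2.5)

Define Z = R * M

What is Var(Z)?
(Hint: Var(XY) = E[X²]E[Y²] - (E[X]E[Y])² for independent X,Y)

Var(XY) = E[X²]E[Y²] - (E[X]E[Y])²
E[R] = 0.5, Var(R) = 0.083333333
E[M] = 5, Var(M) = 12.5
E[R²] = 0.083333333 + 0.5² = 0.33333333
E[M²] = 12.5 + 5² = 37.5
Var(Z) = 0.33333333*37.5 - (0.5*5)²
= 12.5 - 6.25 = 6.25

6.25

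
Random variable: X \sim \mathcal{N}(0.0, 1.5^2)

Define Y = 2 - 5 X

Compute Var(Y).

For Y = aX + b: Var(Y) = a² * Var(X)
Var(X) = 1.5^2 = 2.25
Var(Y) = (-5)² * 2.25 = 25 * 2.25 = 56.25

56.25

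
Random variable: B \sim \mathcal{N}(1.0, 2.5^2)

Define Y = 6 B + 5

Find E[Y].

For Y = 6B + 5:
E[Y] = 6 * E[B] + 5
E[B] = 1.0 = 1
E[Y] = 6 * 1 + 5 = 11

11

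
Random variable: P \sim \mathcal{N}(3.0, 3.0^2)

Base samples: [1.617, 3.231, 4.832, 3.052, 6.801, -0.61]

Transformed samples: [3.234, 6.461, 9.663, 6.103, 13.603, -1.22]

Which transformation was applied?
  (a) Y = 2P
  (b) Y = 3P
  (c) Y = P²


Checking option (a) Y = 2P:
  P = 1.617 -> Y = 3.234 ✓
  P = 3.231 -> Y = 6.461 ✓
  P = 4.832 -> Y = 9.663 ✓
All samples match this transformation.

(a) 2P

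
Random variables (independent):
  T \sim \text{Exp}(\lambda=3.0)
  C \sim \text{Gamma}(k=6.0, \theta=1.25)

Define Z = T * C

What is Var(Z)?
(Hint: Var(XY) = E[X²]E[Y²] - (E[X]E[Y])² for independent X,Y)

Var(XY) = E[X²]E[Y²] - (E[X]E[Y])²
E[T] = 0.33333333, Var(T) = 0.11111111
E[C] = 7.5, Var(C) = 9.375
E[T²] = 0.11111111 + 0.33333333² = 0.22222222
E[C²] = 9.375 + 7.5² = 65.625
Var(Z) = 0.22222222*65.625 - (0.33333333*7.5)²
= 14.583333 - 6.25 = 8.3333333

8.3333333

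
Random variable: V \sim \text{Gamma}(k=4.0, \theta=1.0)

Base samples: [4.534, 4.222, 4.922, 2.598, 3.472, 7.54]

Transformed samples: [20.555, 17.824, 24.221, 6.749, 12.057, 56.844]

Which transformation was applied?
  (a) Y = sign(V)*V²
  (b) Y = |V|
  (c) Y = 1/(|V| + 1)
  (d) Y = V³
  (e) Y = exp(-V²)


Checking option (a) Y = sign(V)*V²:
  V = 4.534 -> Y = 20.555 ✓
  V = 4.222 -> Y = 17.824 ✓
  V = 4.922 -> Y = 24.221 ✓
All samples match this transformation.

(a) sign(V)*V²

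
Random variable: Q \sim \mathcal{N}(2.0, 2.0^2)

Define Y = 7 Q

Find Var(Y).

For Y = aQ + b: Var(Y) = a² * Var(Q)
Var(Q) = 2.0^2 = 4
Var(Y) = 7² * 4 = 49 * 4 = 196

196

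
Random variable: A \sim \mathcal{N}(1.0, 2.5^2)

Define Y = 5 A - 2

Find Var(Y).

For Y = aA + b: Var(Y) = a² * Var(A)
Var(A) = 2.5^2 = 6.25
Var(Y) = 5² * 6.25 = 25 * 6.25 = 156.25

156.25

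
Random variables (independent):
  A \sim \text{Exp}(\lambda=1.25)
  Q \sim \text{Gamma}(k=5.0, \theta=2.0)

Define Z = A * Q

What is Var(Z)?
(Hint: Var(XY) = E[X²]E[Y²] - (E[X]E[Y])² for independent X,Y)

Var(XY) = E[X²]E[Y²] - (E[X]E[Y])²
E[A] = 0.8, Var(A) = 0.64
E[Q] = 10, Var(Q) = 20
E[A²] = 0.64 + 0.8² = 1.28
E[Q²] = 20 + 10² = 120
Var(Z) = 1.28*120 - (0.8*10)²
= 153.6 - 64 = 89.6

89.6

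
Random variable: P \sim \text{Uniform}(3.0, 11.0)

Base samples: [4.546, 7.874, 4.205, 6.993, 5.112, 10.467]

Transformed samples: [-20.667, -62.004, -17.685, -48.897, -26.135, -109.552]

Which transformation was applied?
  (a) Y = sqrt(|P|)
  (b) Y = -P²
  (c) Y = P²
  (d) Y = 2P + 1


Checking option (b) Y = -P²:
  P = 4.546 -> Y = -20.667 ✓
  P = 7.874 -> Y = -62.004 ✓
  P = 4.205 -> Y = -17.685 ✓
All samples match this transformation.

(b) -P²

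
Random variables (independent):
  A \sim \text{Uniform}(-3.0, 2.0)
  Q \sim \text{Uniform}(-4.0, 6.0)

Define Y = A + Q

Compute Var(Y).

For independent RVs: Var(aX + bY) = a²Var(X) + b²Var(Y)
Var(A) = 2.0833333
Var(Q) = 8.3333333
Var(Y) = 1²*2.0833333 + 1²*8.3333333
= 1*2.0833333 + 1*8.3333333 = 10.416667

10.416667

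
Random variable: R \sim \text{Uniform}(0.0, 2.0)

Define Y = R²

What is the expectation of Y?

Using E[X²] = Var(X) + (E[X])²:
E[R] = 1
Var(R) = (2 - 0)^2/12 = 0.33333333
E[R²] = 0.33333333 + 1² = 0.33333333 + 1 = 1.3333333

1.3333333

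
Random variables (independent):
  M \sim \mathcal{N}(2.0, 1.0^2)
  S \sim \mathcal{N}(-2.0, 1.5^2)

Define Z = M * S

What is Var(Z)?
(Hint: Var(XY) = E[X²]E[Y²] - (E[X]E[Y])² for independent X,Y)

Var(XY) = E[X²]E[Y²] - (E[X]E[Y])²
E[M] = 2, Var(M) = 1
E[S] = -2, Var(S) = 2.25
E[M²] = 1 + 2² = 5
E[S²] = 2.25 + (-2)² = 6.25
Var(Z) = 5*6.25 - (2*(-2))²
= 31.25 - 16 = 15.25

15.25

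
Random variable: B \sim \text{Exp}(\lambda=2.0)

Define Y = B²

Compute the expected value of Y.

E[B²] = Var(B) + (E[B])² = 0.25 + 0.25 = 0.5

0.5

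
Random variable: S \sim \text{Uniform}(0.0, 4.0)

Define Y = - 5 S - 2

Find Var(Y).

For Y = aS + b: Var(Y) = a² * Var(S)
Var(S) = (4 - 0)^2/12 = 1.3333333
Var(Y) = (-5)² * 1.3333333 = 25 * 1.3333333 = 33.333333

33.333333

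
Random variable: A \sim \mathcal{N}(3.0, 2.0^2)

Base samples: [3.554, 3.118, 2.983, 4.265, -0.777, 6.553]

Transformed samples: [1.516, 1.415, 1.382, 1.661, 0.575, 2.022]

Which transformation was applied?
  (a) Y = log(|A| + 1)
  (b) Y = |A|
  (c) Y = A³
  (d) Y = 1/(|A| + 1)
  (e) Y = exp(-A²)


Checking option (a) Y = log(|A| + 1):
  A = 3.554 -> Y = 1.516 ✓
  A = 3.118 -> Y = 1.415 ✓
  A = 2.983 -> Y = 1.382 ✓
All samples match this transformation.

(a) log(|A| + 1)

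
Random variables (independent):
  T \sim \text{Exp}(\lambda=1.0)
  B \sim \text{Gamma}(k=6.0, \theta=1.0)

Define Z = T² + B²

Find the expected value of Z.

E[Z] = E[T²] + E[B²]
E[T²] = Var(T) + E[T]² = 1 + 1 = 2
E[B²] = Var(B) + E[B]² = 6 + 36 = 42
E[Z] = 2 + 42 = 44

44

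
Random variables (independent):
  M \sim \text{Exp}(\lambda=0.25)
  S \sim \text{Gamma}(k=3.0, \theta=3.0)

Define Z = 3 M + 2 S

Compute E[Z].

E[Z] = 3*E[M] + 2*E[S]
E[M] = 4
E[S] = 9
E[Z] = 3*4 + 2*9 = 30

30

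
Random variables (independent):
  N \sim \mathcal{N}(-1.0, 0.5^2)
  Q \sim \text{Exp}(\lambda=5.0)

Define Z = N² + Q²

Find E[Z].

E[Z] = E[N²] + E[Q²]
E[N²] = Var(N) + E[N]² = 0.25 + 1 = 1.25
E[Q²] = Var(Q) + E[Q]² = 0.04 + 0.04 = 0.08
E[Z] = 1.25 + 0.08 = 1.33

1.33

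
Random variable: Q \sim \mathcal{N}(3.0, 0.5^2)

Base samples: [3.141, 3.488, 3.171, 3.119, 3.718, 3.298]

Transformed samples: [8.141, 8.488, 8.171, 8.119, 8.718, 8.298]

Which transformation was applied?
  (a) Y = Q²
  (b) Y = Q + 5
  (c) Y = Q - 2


Checking option (b) Y = Q + 5:
  Q = 3.141 -> Y = 8.141 ✓
  Q = 3.488 -> Y = 8.488 ✓
  Q = 3.171 -> Y = 8.171 ✓
All samples match this transformation.

(b) Q + 5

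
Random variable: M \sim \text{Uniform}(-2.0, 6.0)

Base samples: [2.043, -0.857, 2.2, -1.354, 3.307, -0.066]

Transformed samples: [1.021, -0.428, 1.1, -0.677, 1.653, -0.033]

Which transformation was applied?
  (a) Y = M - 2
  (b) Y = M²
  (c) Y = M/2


Checking option (c) Y = M/2:
  M = 2.043 -> Y = 1.021 ✓
  M = -0.857 -> Y = -0.428 ✓
  M = 2.2 -> Y = 1.1 ✓
All samples match this transformation.

(c) M/2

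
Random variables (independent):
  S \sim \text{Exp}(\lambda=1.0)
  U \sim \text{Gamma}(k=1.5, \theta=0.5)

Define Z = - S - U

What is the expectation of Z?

E[Z] = -1*E[S] - 1*E[U]
E[S] = 1
E[U] = 0.75
E[Z] = -1*1 - 1*0.75 = -1.75

-1.75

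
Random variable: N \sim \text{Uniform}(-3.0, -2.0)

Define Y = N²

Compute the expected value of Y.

Using E[X²] = Var(X) + (E[X])²:
E[N] = -2.5
Var(N) = (-2 + 3)^2/12 = 0.083333333
E[N²] = 0.083333333 + (-2.5)² = 0.083333333 + 6.25 = 6.3333333

6.3333333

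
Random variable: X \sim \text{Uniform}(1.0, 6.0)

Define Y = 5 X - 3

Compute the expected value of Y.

For Y = 5X - 3:
E[Y] = 5 * E[X] - 3
E[X] = (1 + 6)/2 = 3.5
E[Y] = 5 * 3.5 - 3 = 14.5

14.5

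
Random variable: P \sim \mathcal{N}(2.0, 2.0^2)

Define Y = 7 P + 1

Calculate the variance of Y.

For Y = aP + b: Var(Y) = a² * Var(P)
Var(P) = 2.0^2 = 4
Var(Y) = 7² * 4 = 49 * 4 = 196

196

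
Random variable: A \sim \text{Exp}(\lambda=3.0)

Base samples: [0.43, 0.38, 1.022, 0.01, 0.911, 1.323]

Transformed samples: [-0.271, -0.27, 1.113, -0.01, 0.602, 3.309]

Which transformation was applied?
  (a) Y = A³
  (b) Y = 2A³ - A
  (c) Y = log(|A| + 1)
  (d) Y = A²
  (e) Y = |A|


Checking option (b) Y = 2A³ - A:
  A = 0.43 -> Y = -0.271 ✓
  A = 0.38 -> Y = -0.27 ✓
  A = 1.022 -> Y = 1.113 ✓
All samples match this transformation.

(b) 2A³ - A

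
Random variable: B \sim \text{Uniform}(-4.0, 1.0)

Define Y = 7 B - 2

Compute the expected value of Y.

For Y = 7B - 2:
E[Y] = 7 * E[B] - 2
E[B] = (-4 + 1)/2 = -1.5
E[Y] = 7 * (-1.5) - 2 = -12.5

-12.5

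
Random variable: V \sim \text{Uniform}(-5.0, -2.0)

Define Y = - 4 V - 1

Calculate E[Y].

For Y = -4V - 1:
E[Y] = -4 * E[V] - 1
E[V] = (-5 - 2)/2 = -3.5
E[Y] = -4 * (-3.5) - 1 = 13

13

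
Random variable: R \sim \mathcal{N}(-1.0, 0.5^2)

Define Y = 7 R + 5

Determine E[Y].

For Y = 7R + 5:
E[Y] = 7 * E[R] + 5
E[R] = -1.0 = -1
E[Y] = 7 * (-1) + 5 = -2

-2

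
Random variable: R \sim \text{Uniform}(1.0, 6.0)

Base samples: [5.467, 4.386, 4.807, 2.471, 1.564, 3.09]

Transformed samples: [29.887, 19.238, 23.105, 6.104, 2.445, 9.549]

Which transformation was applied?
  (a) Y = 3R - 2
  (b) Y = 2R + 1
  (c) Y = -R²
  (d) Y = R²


Checking option (d) Y = R²:
  R = 5.467 -> Y = 29.887 ✓
  R = 4.386 -> Y = 19.238 ✓
  R = 4.807 -> Y = 23.105 ✓
All samples match this transformation.

(d) R²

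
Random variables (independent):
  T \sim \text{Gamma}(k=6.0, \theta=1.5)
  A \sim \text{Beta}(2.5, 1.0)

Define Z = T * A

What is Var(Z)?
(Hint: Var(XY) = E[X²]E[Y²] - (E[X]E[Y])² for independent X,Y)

Var(XY) = E[X²]E[Y²] - (E[X]E[Y])²
E[T] = 9, Var(T) = 13.5
E[A] = 0.71428571, Var(A) = 0.045351474
E[T²] = 13.5 + 9² = 94.5
E[A²] = 0.045351474 + 0.71428571² = 0.55555556
Var(Z) = 94.5*0.55555556 - (9*0.71428571)²
= 52.5 - 41.326531 = 11.173469

11.173469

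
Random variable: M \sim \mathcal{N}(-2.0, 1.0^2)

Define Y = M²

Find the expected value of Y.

E[M²] = Var(M) + (E[M])² = 1 + 4 = 5

5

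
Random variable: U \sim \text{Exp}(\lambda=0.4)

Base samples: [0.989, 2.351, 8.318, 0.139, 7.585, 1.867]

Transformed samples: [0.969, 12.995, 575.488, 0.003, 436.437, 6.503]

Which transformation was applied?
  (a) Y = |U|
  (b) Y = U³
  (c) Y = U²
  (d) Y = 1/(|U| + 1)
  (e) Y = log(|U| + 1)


Checking option (b) Y = U³:
  U = 0.989 -> Y = 0.969 ✓
  U = 2.351 -> Y = 12.995 ✓
  U = 8.318 -> Y = 575.488 ✓
All samples match this transformation.

(b) U³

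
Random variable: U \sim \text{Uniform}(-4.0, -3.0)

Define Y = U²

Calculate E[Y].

Using E[X²] = Var(X) + (E[X])²:
E[U] = -3.5
Var(U) = (-3 + 4)^2/12 = 0.083333333
E[U²] = 0.083333333 + (-3.5)² = 0.083333333 + 12.25 = 12.333333

12.333333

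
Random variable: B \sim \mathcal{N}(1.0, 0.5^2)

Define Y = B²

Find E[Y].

Using E[X²] = Var(X) + (E[X])²:
E[B] = 1
Var(B) = 0.5^2 = 0.25
E[B²] = 0.25 + 1² = 0.25 + 1 = 1.25

1.25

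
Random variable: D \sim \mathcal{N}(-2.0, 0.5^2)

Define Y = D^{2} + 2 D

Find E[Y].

E[Y] = 1*E[D²] + 2*E[D]
E[D] = -2
E[D²] = Var(D) + (E[D])² = 0.25 + 4 = 4.25
E[Y] = 1*4.25 + 2*(-2) = 0.25

0.25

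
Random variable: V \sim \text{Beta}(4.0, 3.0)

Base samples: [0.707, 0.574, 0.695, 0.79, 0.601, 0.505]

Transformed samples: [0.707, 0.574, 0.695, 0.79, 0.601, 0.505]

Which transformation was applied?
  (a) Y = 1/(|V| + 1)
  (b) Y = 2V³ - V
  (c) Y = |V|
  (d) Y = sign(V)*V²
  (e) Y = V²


Checking option (c) Y = |V|:
  V = 0.707 -> Y = 0.707 ✓
  V = 0.574 -> Y = 0.574 ✓
  V = 0.695 -> Y = 0.695 ✓
All samples match this transformation.

(c) |V|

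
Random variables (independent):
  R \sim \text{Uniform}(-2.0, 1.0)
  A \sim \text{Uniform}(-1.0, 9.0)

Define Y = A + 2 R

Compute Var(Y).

For independent RVs: Var(aX + bY) = a²Var(X) + b²Var(Y)
Var(R) = 0.75
Var(A) = 8.3333333
Var(Y) = 2²*0.75 + 1²*8.3333333
= 4*0.75 + 1*8.3333333 = 11.333333

11.333333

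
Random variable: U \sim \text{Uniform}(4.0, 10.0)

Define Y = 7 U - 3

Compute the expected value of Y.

For Y = 7U - 3:
E[Y] = 7 * E[U] - 3
E[U] = (4 + 10)/2 = 7
E[Y] = 7 * 7 - 3 = 46

46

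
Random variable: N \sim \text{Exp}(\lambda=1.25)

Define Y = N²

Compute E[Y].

E[N²] = Var(N) + (E[N])² = 0.64 + 0.64 = 1.28

1.28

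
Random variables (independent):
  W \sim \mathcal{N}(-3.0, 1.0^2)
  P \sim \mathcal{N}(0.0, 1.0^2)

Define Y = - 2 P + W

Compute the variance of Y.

For independent RVs: Var(aX + bY) = a²Var(X) + b²Var(Y)
Var(W) = 1
Var(P) = 1
Var(Y) = 1²*1 + (-2)²*1
= 1*1 + 4*1 = 5

5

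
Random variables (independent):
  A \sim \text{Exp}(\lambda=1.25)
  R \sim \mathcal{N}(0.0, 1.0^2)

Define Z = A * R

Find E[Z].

For independent RVs: E[XY] = E[X]*E[Y]
E[A] = 0.8
E[R] = 0
E[Z] = 0.8 * 0 = 0

0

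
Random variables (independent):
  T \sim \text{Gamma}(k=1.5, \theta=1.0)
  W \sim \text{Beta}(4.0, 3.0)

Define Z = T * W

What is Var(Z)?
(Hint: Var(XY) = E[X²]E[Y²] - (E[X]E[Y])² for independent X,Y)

Var(XY) = E[X²]E[Y²] - (E[X]E[Y])²
E[T] = 1.5, Var(T) = 1.5
E[W] = 0.57142857, Var(W) = 0.030612245
E[T²] = 1.5 + 1.5² = 3.75
E[W²] = 0.030612245 + 0.57142857² = 0.35714286
Var(Z) = 3.75*0.35714286 - (1.5*0.57142857)²
= 1.3392857 - 0.73469388 = 0.60459184

0.60459184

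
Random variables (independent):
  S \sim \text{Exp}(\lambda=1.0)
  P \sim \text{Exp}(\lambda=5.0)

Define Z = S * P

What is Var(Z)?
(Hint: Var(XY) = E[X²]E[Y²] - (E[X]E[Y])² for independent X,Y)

Var(XY) = E[X²]E[Y²] - (E[X]E[Y])²
E[S] = 1, Var(S) = 1
E[P] = 0.2, Var(P) = 0.04
E[S²] = 1 + 1² = 2
E[P²] = 0.04 + 0.2² = 0.08
Var(Z) = 2*0.08 - (1*0.2)²
= 0.16 - 0.04 = 0.12

0.12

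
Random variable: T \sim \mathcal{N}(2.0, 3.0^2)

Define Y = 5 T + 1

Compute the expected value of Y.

For Y = 5T + 1:
E[Y] = 5 * E[T] + 1
E[T] = 2.0 = 2
E[Y] = 5 * 2 + 1 = 11

11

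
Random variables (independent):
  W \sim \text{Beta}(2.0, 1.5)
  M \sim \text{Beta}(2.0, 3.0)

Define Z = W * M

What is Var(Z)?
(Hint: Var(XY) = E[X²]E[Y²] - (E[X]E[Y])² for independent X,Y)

Var(XY) = E[X²]E[Y²] - (E[X]E[Y])²
E[W] = 0.57142857, Var(W) = 0.054421769
E[M] = 0.4, Var(M) = 0.04
E[W²] = 0.054421769 + 0.57142857² = 0.38095238
E[M²] = 0.04 + 0.4² = 0.2
Var(Z) = 0.38095238*0.2 - (0.57142857*0.4)²
= 0.076190476 - 0.052244898 = 0.023945578

0.023945578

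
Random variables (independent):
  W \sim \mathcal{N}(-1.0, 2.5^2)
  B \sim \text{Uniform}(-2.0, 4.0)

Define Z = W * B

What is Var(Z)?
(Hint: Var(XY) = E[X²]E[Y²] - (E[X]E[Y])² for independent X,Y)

Var(XY) = E[X²]E[Y²] - (E[X]E[Y])²
E[W] = -1, Var(W) = 6.25
E[B] = 1, Var(B) = 3
E[W²] = 6.25 + (-1)² = 7.25
E[B²] = 3 + 1² = 4
Var(Z) = 7.25*4 - (-1*1)²
= 29 - 1 = 28

28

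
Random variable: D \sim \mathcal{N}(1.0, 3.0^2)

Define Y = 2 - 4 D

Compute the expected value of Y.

For Y = -4D + 2:
E[Y] = -4 * E[D] + 2
E[D] = 1.0 = 1
E[Y] = -4 * 1 + 2 = -2

-2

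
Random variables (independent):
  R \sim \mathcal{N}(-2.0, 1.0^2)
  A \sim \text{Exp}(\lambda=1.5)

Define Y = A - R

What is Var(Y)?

For independent RVs: Var(aX + bY) = a²Var(X) + b²Var(Y)
Var(R) = 1
Var(A) = 0.44444444
Var(Y) = (-1)²*1 + 1²*0.44444444
= 1*1 + 1*0.44444444 = 1.4444444

1.4444444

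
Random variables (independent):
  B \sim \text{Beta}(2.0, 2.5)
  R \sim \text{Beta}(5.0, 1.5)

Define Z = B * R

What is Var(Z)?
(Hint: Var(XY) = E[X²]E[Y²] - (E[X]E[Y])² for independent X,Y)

Var(XY) = E[X²]E[Y²] - (E[X]E[Y])²
E[B] = 0.44444444, Var(B) = 0.044893378
E[R] = 0.76923077, Var(R) = 0.023668639
E[B²] = 0.044893378 + 0.44444444² = 0.24242424
E[R²] = 0.023668639 + 0.76923077² = 0.61538462
Var(Z) = 0.24242424*0.61538462 - (0.44444444*0.76923077)²
= 0.14918415 - 0.11688217 = 0.032301981

0.032301981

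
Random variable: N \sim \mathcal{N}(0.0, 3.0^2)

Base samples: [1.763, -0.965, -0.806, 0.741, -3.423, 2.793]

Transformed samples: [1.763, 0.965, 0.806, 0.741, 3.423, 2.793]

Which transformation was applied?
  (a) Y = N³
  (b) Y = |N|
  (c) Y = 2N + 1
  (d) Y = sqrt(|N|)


Checking option (b) Y = |N|:
  N = 1.763 -> Y = 1.763 ✓
  N = -0.965 -> Y = 0.965 ✓
  N = -0.806 -> Y = 0.806 ✓
All samples match this transformation.

(b) |N|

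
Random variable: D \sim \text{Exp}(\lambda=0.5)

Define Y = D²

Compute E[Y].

Using E[X²] = Var(X) + (E[X])²:
E[D] = 2
Var(D) = 1/0.5^2 = 4
E[D²] = 4 + 2² = 4 + 4 = 8

8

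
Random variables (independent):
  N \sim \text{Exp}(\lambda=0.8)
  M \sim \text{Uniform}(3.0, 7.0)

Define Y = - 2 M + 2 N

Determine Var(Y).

For independent RVs: Var(aX + bY) = a²Var(X) + b²Var(Y)
Var(N) = 1.5625
Var(M) = 1.3333333
Var(Y) = 2²*1.5625 + (-2)²*1.3333333
= 4*1.5625 + 4*1.3333333 = 11.583333

11.583333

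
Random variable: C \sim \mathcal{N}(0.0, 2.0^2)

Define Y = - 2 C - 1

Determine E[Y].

For Y = -2C - 1:
E[Y] = -2 * E[C] - 1
E[C] = 0.0 = 0
E[Y] = -2 * 0 - 1 = -1

-1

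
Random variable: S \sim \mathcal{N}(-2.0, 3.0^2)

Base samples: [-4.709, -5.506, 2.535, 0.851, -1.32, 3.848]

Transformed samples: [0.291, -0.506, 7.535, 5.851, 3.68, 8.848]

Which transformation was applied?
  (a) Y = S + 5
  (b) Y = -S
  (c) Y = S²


Checking option (a) Y = S + 5:
  S = -4.709 -> Y = 0.291 ✓
  S = -5.506 -> Y = -0.506 ✓
  S = 2.535 -> Y = 7.535 ✓
All samples match this transformation.

(a) S + 5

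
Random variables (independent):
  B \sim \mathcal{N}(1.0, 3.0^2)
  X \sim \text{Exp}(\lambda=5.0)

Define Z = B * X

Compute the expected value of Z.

For independent RVs: E[XY] = E[X]*E[Y]
E[B] = 1
E[X] = 0.2
E[Z] = 1 * 0.2 = 0.2

0.2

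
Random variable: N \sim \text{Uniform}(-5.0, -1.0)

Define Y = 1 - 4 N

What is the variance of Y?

For Y = aN + b: Var(Y) = a² * Var(N)
Var(N) = (-1 + 5)^2/12 = 1.3333333
Var(Y) = (-4)² * 1.3333333 = 16 * 1.3333333 = 21.333333

21.333333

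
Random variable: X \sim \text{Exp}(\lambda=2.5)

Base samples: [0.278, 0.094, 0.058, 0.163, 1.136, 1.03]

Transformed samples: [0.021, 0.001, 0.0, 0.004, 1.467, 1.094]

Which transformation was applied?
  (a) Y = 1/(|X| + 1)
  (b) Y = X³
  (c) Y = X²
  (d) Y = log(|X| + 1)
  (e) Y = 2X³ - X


Checking option (b) Y = X³:
  X = 0.278 -> Y = 0.021 ✓
  X = 0.094 -> Y = 0.001 ✓
  X = 0.058 -> Y = 0.0 ✓
All samples match this transformation.

(b) X³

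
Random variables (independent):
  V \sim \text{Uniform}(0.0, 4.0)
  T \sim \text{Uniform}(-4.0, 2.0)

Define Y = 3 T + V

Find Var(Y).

For independent RVs: Var(aX + bY) = a²Var(X) + b²Var(Y)
Var(V) = 1.3333333
Var(T) = 3
Var(Y) = 1²*1.3333333 + 3²*3
= 1*1.3333333 + 9*3 = 28.333333

28.333333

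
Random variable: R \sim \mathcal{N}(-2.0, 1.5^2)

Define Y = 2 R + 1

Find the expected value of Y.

For Y = 2R + 1:
E[Y] = 2 * E[R] + 1
E[R] = -2.0 = -2
E[Y] = 2 * (-2) + 1 = -3

-3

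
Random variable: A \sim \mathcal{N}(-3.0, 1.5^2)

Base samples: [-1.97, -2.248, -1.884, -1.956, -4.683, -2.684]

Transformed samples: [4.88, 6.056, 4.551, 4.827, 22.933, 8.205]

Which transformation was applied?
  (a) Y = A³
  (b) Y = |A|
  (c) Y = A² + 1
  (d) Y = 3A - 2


Checking option (c) Y = A² + 1:
  A = -1.97 -> Y = 4.88 ✓
  A = -2.248 -> Y = 6.056 ✓
  A = -1.884 -> Y = 4.551 ✓
All samples match this transformation.

(c) A² + 1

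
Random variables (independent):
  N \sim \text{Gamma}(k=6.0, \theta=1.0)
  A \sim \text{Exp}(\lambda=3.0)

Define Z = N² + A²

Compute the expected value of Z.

E[Z] = E[N²] + E[A²]
E[N²] = Var(N) + E[N]² = 6 + 36 = 42
E[A²] = Var(A) + E[A]² = 0.11111111 + 0.11111111 = 0.22222222
E[Z] = 42 + 0.22222222 = 42.222222

42.222222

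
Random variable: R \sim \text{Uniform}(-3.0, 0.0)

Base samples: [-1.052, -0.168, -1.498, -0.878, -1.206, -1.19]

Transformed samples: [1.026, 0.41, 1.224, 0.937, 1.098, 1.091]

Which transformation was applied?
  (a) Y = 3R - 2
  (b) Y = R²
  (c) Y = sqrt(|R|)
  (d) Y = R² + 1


Checking option (c) Y = sqrt(|R|):
  R = -1.052 -> Y = 1.026 ✓
  R = -0.168 -> Y = 0.41 ✓
  R = -1.498 -> Y = 1.224 ✓
All samples match this transformation.

(c) sqrt(|R|)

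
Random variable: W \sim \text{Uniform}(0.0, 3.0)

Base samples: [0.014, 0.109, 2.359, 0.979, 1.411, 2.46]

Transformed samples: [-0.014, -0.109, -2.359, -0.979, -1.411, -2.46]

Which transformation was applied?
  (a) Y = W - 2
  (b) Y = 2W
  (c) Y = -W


Checking option (c) Y = -W:
  W = 0.014 -> Y = -0.014 ✓
  W = 0.109 -> Y = -0.109 ✓
  W = 2.359 -> Y = -2.359 ✓
All samples match this transformation.

(c) -W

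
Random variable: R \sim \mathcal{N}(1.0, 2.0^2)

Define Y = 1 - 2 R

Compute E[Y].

For Y = -2R + 1:
E[Y] = -2 * E[R] + 1
E[R] = 1.0 = 1
E[Y] = -2 * 1 + 1 = -1

-1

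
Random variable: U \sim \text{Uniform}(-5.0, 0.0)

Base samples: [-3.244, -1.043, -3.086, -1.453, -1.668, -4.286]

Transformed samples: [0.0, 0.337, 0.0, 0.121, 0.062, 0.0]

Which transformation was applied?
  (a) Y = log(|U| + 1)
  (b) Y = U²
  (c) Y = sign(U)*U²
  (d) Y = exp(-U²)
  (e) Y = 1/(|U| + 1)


Checking option (d) Y = exp(-U²):
  U = -3.244 -> Y = 0.0 ✓
  U = -1.043 -> Y = 0.337 ✓
  U = -3.086 -> Y = 0.0 ✓
All samples match this transformation.

(d) exp(-U²)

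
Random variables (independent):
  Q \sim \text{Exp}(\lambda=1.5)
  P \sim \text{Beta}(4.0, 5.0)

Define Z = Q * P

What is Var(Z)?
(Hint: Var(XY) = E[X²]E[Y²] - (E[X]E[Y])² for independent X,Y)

Var(XY) = E[X²]E[Y²] - (E[X]E[Y])²
E[Q] = 0.66666667, Var(Q) = 0.44444444
E[P] = 0.44444444, Var(P) = 0.024691358
E[Q²] = 0.44444444 + 0.66666667² = 0.88888889
E[P²] = 0.024691358 + 0.44444444² = 0.22222222
Var(Z) = 0.88888889*0.22222222 - (0.66666667*0.44444444)²
= 0.19753086 - 0.087791495 = 0.10973937

0.10973937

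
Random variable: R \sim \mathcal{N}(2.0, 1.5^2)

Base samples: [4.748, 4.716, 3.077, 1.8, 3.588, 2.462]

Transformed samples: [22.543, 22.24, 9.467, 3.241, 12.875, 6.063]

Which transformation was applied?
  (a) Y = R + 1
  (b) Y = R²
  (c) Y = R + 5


Checking option (b) Y = R²:
  R = 4.748 -> Y = 22.543 ✓
  R = 4.716 -> Y = 22.24 ✓
  R = 3.077 -> Y = 9.467 ✓
All samples match this transformation.

(b) R²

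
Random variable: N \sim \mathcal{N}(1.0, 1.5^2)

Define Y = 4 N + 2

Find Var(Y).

For Y = aN + b: Var(Y) = a² * Var(N)
Var(N) = 1.5^2 = 2.25
Var(Y) = 4² * 2.25 = 16 * 2.25 = 36

36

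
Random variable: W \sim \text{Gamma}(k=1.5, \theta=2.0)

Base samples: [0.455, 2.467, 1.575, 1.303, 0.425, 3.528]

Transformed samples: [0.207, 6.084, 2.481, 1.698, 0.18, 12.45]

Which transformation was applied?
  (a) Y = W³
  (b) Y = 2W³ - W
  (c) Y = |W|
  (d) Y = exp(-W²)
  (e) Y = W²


Checking option (e) Y = W²:
  W = 0.455 -> Y = 0.207 ✓
  W = 2.467 -> Y = 6.084 ✓
  W = 1.575 -> Y = 2.481 ✓
All samples match this transformation.

(e) W²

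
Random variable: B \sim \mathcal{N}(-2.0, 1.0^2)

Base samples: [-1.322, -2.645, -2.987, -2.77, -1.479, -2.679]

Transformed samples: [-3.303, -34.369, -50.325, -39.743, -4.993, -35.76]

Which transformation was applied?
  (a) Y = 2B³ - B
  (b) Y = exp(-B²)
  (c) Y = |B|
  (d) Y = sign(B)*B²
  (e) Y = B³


Checking option (a) Y = 2B³ - B:
  B = -1.322 -> Y = -3.303 ✓
  B = -2.645 -> Y = -34.369 ✓
  B = -2.987 -> Y = -50.325 ✓
All samples match this transformation.

(a) 2B³ - B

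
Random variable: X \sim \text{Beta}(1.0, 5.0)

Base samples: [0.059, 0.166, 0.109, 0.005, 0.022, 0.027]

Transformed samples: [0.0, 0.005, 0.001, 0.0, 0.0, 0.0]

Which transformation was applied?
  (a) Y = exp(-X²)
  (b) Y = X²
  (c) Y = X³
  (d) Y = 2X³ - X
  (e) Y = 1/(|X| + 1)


Checking option (c) Y = X³:
  X = 0.059 -> Y = 0.0 ✓
  X = 0.166 -> Y = 0.005 ✓
  X = 0.109 -> Y = 0.001 ✓
All samples match this transformation.

(c) X³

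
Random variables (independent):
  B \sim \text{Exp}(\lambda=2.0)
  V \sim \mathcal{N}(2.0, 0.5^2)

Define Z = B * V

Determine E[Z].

For independent RVs: E[XY] = E[X]*E[Y]
E[B] = 0.5
E[V] = 2
E[Z] = 0.5 * 2 = 1

1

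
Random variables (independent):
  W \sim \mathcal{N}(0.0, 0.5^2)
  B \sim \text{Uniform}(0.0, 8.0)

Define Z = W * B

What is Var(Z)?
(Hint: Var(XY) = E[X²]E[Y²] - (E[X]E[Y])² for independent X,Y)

Var(XY) = E[X²]E[Y²] - (E[X]E[Y])²
E[W] = 0, Var(W) = 0.25
E[B] = 4, Var(B) = 5.3333333
E[W²] = 0.25 + 0² = 0.25
E[B²] = 5.3333333 + 4² = 21.333333
Var(Z) = 0.25*21.333333 - (0*4)²
= 5.3333333 - 0 = 5.3333333

5.3333333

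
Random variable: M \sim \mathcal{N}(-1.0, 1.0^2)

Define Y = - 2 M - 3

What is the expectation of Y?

For Y = -2M - 3:
E[Y] = -2 * E[M] - 3
E[M] = -1.0 = -1
E[Y] = -2 * (-1) - 3 = -1

-1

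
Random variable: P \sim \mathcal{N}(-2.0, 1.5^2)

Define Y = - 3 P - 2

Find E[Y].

For Y = -3P - 2:
E[Y] = -3 * E[P] - 2
E[P] = -2.0 = -2
E[Y] = -3 * (-2) - 2 = 4

4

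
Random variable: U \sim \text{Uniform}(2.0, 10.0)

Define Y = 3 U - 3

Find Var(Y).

For Y = aU + b: Var(Y) = a² * Var(U)
Var(U) = (10 - 2)^2/12 = 5.3333333
Var(Y) = 3² * 5.3333333 = 9 * 5.3333333 = 48

48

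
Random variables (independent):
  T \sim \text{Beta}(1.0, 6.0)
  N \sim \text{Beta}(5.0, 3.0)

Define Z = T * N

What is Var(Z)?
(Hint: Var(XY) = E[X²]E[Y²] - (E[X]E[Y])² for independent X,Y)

Var(XY) = E[X²]E[Y²] - (E[X]E[Y])²
E[T] = 0.14285714, Var(T) = 0.015306122
E[N] = 0.625, Var(N) = 0.026041667
E[T²] = 0.015306122 + 0.14285714² = 0.035714286
E[N²] = 0.026041667 + 0.625² = 0.41666667
Var(Z) = 0.035714286*0.41666667 - (0.14285714*0.625)²
= 0.014880952 - 0.0079719388 = 0.0069090136

0.0069090136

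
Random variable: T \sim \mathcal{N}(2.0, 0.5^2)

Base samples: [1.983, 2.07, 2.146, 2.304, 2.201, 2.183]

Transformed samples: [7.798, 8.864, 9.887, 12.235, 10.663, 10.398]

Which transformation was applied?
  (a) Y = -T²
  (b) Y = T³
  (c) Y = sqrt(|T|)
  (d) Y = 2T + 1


Checking option (b) Y = T³:
  T = 1.983 -> Y = 7.798 ✓
  T = 2.07 -> Y = 8.864 ✓
  T = 2.146 -> Y = 9.887 ✓
All samples match this transformation.

(b) T³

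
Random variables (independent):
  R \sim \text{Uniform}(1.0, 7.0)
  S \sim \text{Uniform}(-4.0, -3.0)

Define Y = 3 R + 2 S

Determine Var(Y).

For independent RVs: Var(aX + bY) = a²Var(X) + b²Var(Y)
Var(R) = 3
Var(S) = 0.083333333
Var(Y) = 3²*3 + 2²*0.083333333
= 9*3 + 4*0.083333333 = 27.333333

27.333333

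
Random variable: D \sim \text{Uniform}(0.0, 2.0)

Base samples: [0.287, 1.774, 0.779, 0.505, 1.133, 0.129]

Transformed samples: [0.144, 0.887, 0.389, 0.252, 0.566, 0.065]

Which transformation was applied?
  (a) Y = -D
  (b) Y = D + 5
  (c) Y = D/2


Checking option (c) Y = D/2:
  D = 0.287 -> Y = 0.144 ✓
  D = 1.774 -> Y = 0.887 ✓
  D = 0.779 -> Y = 0.389 ✓
All samples match this transformation.

(c) D/2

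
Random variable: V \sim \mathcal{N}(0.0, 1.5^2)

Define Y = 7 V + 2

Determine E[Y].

For Y = 7V + 2:
E[Y] = 7 * E[V] + 2
E[V] = 0.0 = 0
E[Y] = 7 * 0 + 2 = 2

2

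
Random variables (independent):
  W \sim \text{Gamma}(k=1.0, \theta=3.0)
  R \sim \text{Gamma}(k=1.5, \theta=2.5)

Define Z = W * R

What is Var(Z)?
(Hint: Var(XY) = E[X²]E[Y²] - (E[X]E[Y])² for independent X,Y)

Var(XY) = E[X²]E[Y²] - (E[X]E[Y])²
E[W] = 3, Var(W) = 9
E[R] = 3.75, Var(R) = 9.375
E[W²] = 9 + 3² = 18
E[R²] = 9.375 + 3.75² = 23.4375
Var(Z) = 18*23.4375 - (3*3.75)²
= 421.875 - 126.5625 = 295.3125

295.3125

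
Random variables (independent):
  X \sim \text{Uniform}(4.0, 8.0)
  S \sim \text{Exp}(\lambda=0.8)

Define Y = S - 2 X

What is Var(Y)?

For independent RVs: Var(aX + bY) = a²Var(X) + b²Var(Y)
Var(X) = 1.3333333
Var(S) = 1.5625
Var(Y) = (-2)²*1.3333333 + 1²*1.5625
= 4*1.3333333 + 1*1.5625 = 6.8958333

6.8958333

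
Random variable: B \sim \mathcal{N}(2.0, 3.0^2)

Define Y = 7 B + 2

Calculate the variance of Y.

For Y = aB + b: Var(Y) = a² * Var(B)
Var(B) = 3.0^2 = 9
Var(Y) = 7² * 9 = 49 * 9 = 441

441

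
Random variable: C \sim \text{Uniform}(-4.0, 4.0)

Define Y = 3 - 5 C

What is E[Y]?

For Y = -5C + 3:
E[Y] = -5 * E[C] + 3
E[C] = (-4 + 4)/2 = 0
E[Y] = -5 * 0 + 3 = 3

3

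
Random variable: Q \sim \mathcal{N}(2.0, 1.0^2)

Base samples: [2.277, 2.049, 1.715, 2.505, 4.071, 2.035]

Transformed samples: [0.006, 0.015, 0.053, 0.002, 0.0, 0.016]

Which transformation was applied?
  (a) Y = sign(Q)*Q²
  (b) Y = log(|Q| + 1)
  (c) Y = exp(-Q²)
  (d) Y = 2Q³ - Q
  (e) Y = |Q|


Checking option (c) Y = exp(-Q²):
  Q = 2.277 -> Y = 0.006 ✓
  Q = 2.049 -> Y = 0.015 ✓
  Q = 1.715 -> Y = 0.053 ✓
All samples match this transformation.

(c) exp(-Q²)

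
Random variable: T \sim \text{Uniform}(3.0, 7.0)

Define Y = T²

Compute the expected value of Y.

E[T²] = Var(T) + (E[T])² = 1.3333333 + 25 = 26.333333

26.333333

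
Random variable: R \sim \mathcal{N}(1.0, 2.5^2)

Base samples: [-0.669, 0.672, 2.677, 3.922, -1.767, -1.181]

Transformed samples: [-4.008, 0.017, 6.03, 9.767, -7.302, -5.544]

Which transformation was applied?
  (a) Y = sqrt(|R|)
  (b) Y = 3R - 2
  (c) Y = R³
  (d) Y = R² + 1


Checking option (b) Y = 3R - 2:
  R = -0.669 -> Y = -4.008 ✓
  R = 0.672 -> Y = 0.017 ✓
  R = 2.677 -> Y = 6.03 ✓
All samples match this transformation.

(b) 3R - 2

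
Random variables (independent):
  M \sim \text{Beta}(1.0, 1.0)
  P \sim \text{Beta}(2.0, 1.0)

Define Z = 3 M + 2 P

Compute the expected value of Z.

E[Z] = 3*E[M] + 2*E[P]
E[M] = 0.5
E[P] = 0.66666667
E[Z] = 3*0.5 + 2*0.66666667 = 2.8333333

2.8333333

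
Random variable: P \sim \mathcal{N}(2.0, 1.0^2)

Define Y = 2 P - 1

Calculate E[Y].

For Y = 2P - 1:
E[Y] = 2 * E[P] - 1
E[P] = 2.0 = 2
E[Y] = 2 * 2 - 1 = 3

3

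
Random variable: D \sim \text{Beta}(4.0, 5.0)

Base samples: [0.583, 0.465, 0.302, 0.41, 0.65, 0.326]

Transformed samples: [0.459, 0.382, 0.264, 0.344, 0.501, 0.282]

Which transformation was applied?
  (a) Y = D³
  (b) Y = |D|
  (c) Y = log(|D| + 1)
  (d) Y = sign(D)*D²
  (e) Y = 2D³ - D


Checking option (c) Y = log(|D| + 1):
  D = 0.583 -> Y = 0.459 ✓
  D = 0.465 -> Y = 0.382 ✓
  D = 0.302 -> Y = 0.264 ✓
All samples match this transformation.

(c) log(|D| + 1)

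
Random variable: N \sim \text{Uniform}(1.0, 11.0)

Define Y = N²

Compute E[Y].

E[N²] = Var(N) + (E[N])² = 8.3333333 + 36 = 44.333333

44.333333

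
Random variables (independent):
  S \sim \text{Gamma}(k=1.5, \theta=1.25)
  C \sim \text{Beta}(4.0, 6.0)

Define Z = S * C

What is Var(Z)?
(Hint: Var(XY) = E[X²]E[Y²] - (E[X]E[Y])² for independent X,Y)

Var(XY) = E[X²]E[Y²] - (E[X]E[Y])²
E[S] = 1.875, Var(S) = 2.34375
E[C] = 0.4, Var(C) = 0.021818182
E[S²] = 2.34375 + 1.875² = 5.859375
E[C²] = 0.021818182 + 0.4² = 0.18181818
Var(Z) = 5.859375*0.18181818 - (1.875*0.4)²
= 1.0653409 - 0.5625 = 0.50284091

0.50284091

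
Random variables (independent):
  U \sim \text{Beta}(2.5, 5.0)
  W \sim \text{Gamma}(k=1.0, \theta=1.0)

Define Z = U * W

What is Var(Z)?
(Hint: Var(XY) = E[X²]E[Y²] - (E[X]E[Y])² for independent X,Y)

Var(XY) = E[X²]E[Y²] - (E[X]E[Y])²
E[U] = 0.33333333, Var(U) = 0.026143791
E[W] = 1, Var(W) = 1
E[U²] = 0.026143791 + 0.33333333² = 0.1372549
E[W²] = 1 + 1² = 2
Var(Z) = 0.1372549*2 - (0.33333333*1)²
= 0.2745098 - 0.11111111 = 0.16339869

0.16339869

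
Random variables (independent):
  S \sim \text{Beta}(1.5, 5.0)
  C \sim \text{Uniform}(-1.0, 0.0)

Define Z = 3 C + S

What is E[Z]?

E[Z] = 1*E[S] + 3*E[C]
E[S] = 0.23076923
E[C] = -0.5
E[Z] = 1*0.23076923 + 3*(-0.5) = -1.2692308

-1.2692308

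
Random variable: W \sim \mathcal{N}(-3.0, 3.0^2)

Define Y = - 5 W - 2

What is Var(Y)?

For Y = aW + b: Var(Y) = a² * Var(W)
Var(W) = 3.0^2 = 9
Var(Y) = (-5)² * 9 = 25 * 9 = 225

225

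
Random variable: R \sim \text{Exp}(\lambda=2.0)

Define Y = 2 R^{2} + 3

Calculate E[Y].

E[Y] = 2*E[R²] + 3
E[R] = 0.5
E[R²] = Var(R) + (E[R])² = 0.25 + 0.25 = 0.5
E[Y] = 2*0.5 + 3 = 4

4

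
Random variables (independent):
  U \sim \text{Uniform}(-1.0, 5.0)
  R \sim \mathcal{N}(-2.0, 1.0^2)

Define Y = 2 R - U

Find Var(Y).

For independent RVs: Var(aX + bY) = a²Var(X) + b²Var(Y)
Var(U) = 3
Var(R) = 1
Var(Y) = (-1)²*3 + 2²*1
= 1*3 + 4*1 = 7

7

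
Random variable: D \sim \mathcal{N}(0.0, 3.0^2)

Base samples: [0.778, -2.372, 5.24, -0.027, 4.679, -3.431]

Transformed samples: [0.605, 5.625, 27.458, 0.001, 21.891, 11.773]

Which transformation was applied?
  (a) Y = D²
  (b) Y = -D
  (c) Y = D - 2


Checking option (a) Y = D²:
  D = 0.778 -> Y = 0.605 ✓
  D = -2.372 -> Y = 5.625 ✓
  D = 5.24 -> Y = 27.458 ✓
All samples match this transformation.

(a) D²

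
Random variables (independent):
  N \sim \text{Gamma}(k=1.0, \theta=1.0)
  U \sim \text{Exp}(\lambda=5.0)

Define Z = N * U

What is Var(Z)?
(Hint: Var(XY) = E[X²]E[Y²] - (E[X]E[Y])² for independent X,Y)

Var(XY) = E[X²]E[Y²] - (E[X]E[Y])²
E[N] = 1, Var(N) = 1
E[U] = 0.2, Var(U) = 0.04
E[N²] = 1 + 1² = 2
E[U²] = 0.04 + 0.2² = 0.08
Var(Z) = 2*0.08 - (1*0.2)²
= 0.16 - 0.04 = 0.12

0.12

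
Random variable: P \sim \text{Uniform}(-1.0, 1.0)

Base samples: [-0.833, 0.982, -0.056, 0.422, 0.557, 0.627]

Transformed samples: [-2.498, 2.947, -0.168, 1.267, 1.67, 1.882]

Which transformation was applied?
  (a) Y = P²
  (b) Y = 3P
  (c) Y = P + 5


Checking option (b) Y = 3P:
  P = -0.833 -> Y = -2.498 ✓
  P = 0.982 -> Y = 2.947 ✓
  P = -0.056 -> Y = -0.168 ✓
All samples match this transformation.

(b) 3P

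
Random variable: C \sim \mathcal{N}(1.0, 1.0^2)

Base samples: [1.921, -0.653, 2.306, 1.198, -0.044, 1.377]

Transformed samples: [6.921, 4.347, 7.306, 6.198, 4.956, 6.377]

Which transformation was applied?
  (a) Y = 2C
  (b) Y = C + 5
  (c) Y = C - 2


Checking option (b) Y = C + 5:
  C = 1.921 -> Y = 6.921 ✓
  C = -0.653 -> Y = 4.347 ✓
  C = 2.306 -> Y = 7.306 ✓
All samples match this transformation.

(b) C + 5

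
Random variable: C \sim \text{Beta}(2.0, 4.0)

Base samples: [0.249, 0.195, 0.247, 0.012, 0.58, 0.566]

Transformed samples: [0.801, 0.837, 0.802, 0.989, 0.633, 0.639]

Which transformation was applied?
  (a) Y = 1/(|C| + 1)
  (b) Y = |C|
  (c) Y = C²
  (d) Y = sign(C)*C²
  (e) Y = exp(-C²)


Checking option (a) Y = 1/(|C| + 1):
  C = 0.249 -> Y = 0.801 ✓
  C = 0.195 -> Y = 0.837 ✓
  C = 0.247 -> Y = 0.802 ✓
All samples match this transformation.

(a) 1/(|C| + 1)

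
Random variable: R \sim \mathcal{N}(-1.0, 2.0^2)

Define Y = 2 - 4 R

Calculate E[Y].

For Y = -4R + 2:
E[Y] = -4 * E[R] + 2
E[R] = -1.0 = -1
E[Y] = -4 * (-1) + 2 = 6

6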